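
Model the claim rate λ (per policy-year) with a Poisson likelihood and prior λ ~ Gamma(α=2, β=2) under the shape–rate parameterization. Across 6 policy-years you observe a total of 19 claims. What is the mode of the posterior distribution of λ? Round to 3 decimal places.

λ̂_MAP = 2.500

Σxᵢ = 19, n = 6.
Posterior ∝ λe^(−2λ) · λ^19e^(−6λ) = λ^20e^(−8λ), i.e. Gamma(shape=21, rate=8).
The mode of a Gamma(a, b) with a ≥ 1 (shape–rate) is (a−1)/b = 20/8 ≈ 2.500.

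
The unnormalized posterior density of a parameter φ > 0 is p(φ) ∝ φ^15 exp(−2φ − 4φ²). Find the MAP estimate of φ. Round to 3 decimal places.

ℓ'(φ) = 15/φ − 2 − 8φ. Setting this to zero and multiplying by φ: 8φ² + 2φ − 15 = 0.
φ = (−2 + √(2² + 4·8·15)) / (2·8) = (−2 + √484) / 16 = (−2 + 22)/16 = 5/4.
ℓ''(φ) = −15/φ² − 8 < 0, confirming a maximum.

φ̂_MAP = 1.250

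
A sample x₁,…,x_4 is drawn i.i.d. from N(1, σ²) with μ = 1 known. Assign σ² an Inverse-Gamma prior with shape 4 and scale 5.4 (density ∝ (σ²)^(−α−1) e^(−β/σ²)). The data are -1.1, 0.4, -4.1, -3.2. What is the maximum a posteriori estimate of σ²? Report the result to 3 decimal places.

Sum of squared deviations about the known mean: SS = (-1.1−1)² + (0.4−1)² + (-4.1−1)² + (-3.2−1)² = 48.42.
The Normal likelihood contributes (σ²)^(−n/2) exp(−SS/(2σ²)), so the posterior is Inverse-Gamma(α + n/2, β + SS/2) = Inverse-Gamma(6, 29.61).
The mode of Inverse-Gamma(a, b) is b/(a+1) = 29.61/7 ≈ 4.230.

σ̂²_MAP = 4.230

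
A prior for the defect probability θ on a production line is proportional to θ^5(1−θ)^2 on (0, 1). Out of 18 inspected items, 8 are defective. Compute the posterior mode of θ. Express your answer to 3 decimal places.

θ̂_MAP = 0.520

The prior density ∝ θ^5(1−θ)^2 is the kernel of Beta(6, 3).
Data: 8 successes in 18 trials. The binomial likelihood contributes θ^8(1−θ)^10, so the posterior is Beta(6+8, 3+10) = Beta(14, 13).
For Beta(a, b) with a, b > 1 the mode is (a−1)/(a+b−2) = 13/25 ≈ 0.520.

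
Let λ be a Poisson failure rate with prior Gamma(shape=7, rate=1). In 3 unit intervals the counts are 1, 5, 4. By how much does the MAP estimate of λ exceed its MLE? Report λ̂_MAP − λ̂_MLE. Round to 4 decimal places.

MAP − MLE = 0.6667

Σxᵢ = 10. Posterior is Gamma(17, 4); MAP = (17−1)/4 = 16/4 ≈ 4.00000.
MLE = x̄ = 10/3 ≈ 3.33333.
Difference = 16/4 − 10/3 = 2/3 ≈ 0.6667.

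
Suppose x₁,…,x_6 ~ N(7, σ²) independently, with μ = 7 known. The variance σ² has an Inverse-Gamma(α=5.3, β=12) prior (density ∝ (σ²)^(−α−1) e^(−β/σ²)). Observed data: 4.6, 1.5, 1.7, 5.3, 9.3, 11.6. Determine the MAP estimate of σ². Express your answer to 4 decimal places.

σ̂²_MAP = 6.3140

Sum of squared deviations about the known mean: SS = (4.6−7)² + (1.5−7)² + (1.7−7)² + (5.3−7)² + (9.3−7)² + (11.6−7)² = 93.44.
The Normal likelihood contributes (σ²)^(−n/2) exp(−SS/(2σ²)), so the posterior is Inverse-Gamma(α + n/2, β + SS/2) = Inverse-Gamma(8.3, 58.72).
The mode of Inverse-Gamma(a, b) is b/(a+1) = 58.72/9.3 ≈ 6.3140.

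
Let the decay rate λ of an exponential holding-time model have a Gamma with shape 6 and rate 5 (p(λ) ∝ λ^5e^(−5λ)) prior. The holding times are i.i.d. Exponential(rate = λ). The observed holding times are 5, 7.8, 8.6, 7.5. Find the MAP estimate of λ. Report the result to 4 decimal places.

λ̂_MAP = 0.2655

The Exponential(rate=λ) likelihood is ∝ λ^n e^(−λΣtᵢ). Here n = 4 and Σtᵢ = 5 + 7.8 + 8.6 + 7.5 = 28.9.
Posterior ∝ λ^5e^(−5λ) · λ^4e^(−28.9λ) = λ^9e^(−33.9λ), i.e. Gamma(10, 33.9).
Mode = (a−1)/b = 9/33.9 ≈ 0.2655.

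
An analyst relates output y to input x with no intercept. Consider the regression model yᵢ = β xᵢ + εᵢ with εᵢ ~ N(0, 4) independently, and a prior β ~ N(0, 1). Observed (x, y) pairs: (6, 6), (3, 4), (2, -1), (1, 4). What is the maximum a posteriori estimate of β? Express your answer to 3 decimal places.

β̂_MAP = 0.926

log p(β | y) = −Σ(yᵢ − βxᵢ)²/(2·4) − β²/(2·1) + const.
Setting the derivative to zero: Σxᵢ(yᵢ − βxᵢ)/4 − β/1 = 0, so β = Σxᵢyᵢ / (Σxᵢ² + σ²/τ²).
Σxᵢyᵢ = 6·6 + 3·4 + 2·(-1) + 1·4 = 50; Σxᵢ² = 50; σ²/τ² = 4.
β̂_MAP = 50 / (50 + 4) = 50/54 ≈ 0.926.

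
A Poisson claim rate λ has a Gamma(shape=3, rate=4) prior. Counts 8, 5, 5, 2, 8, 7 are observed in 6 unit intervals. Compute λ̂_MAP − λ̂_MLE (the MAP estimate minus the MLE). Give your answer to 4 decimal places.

MAP − MLE = -2.1333

Σxᵢ = 35. Posterior is Gamma(38, 10); MAP = (38−1)/10 = 37/10 ≈ 3.70000.
MLE = x̄ = 35/6 ≈ 5.83333.
Difference = 37/10 − 35/6 = -32/15 ≈ -2.1333.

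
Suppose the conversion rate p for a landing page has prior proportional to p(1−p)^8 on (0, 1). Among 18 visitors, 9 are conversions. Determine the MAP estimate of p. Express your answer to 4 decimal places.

p̂_MAP = 0.3704

The prior density ∝ p(1−p)^8 is the kernel of Beta(2, 9).
Data: 9 successes in 18 trials. The binomial likelihood contributes p^9(1−p)^9, so the posterior is Beta(2+9, 9+9) = Beta(11, 18).
For Beta(a, b) with a, b > 1 the mode is (a−1)/(a+b−2) = 10/27 ≈ 0.3704.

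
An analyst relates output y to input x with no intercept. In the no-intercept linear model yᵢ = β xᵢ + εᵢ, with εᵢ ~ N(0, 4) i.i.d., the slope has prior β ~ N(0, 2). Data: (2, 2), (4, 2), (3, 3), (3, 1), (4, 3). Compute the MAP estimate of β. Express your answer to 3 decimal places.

β̂_MAP = 0.643

log p(β | y) = −Σ(yᵢ − βxᵢ)²/(2·4) − β²/(2·2) + const.
Setting the derivative to zero: Σxᵢ(yᵢ − βxᵢ)/4 − β/2 = 0, so β = Σxᵢyᵢ / (Σxᵢ² + σ²/τ²).
Σxᵢyᵢ = 2·2 + 4·2 + 3·3 + 3·1 + 4·3 = 36; Σxᵢ² = 54; σ²/τ² = 2.
β̂_MAP = 36 / (54 + 2) = 36/56 ≈ 0.643.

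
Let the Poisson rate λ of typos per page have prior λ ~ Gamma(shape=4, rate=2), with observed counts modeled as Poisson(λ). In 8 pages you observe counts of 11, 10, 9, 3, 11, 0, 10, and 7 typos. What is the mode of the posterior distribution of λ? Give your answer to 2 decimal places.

λ̂_MAP = 6.40

Σxᵢ = 11+10+9+3+11+0+10+7 = 61, with n = 8.
Posterior ∝ λ^3e^(−2λ) · λ^61e^(−8λ) = λ^64e^(−10λ), i.e. Gamma(shape=65, rate=10).
The mode of a Gamma(a, b) with a ≥ 1 (shape–rate) is (a−1)/b = 64/10 ≈ 6.40.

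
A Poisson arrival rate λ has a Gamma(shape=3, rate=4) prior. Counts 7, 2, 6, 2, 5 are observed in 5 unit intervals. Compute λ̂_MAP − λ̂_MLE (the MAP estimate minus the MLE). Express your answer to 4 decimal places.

Σxᵢ = 22. Posterior is Gamma(25, 9); MAP = (25−1)/9 = 24/9 ≈ 2.66667.
MLE = x̄ = 22/5 ≈ 4.40000.
Difference = 24/9 − 22/5 = -26/15 ≈ -1.7333.

MAP − MLE = -1.7333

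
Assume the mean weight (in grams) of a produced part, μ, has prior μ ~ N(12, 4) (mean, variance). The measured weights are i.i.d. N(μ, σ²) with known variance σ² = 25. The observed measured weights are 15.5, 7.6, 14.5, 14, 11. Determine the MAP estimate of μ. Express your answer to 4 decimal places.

μ̂_MAP = 12.2311

n = 5; x̄ = (15.5 + 7.6 + 14.5 + 14 + 11)/5 = 62.6/5 = 12.52.
For a Normal prior and Normal likelihood with known variance, the posterior is Normal; its mode equals its mean, the precision-weighted average.
Prior precision 1/σ₀² = 1/4 = 0.25; data precision n/σ² = 5/25 = 0.2.
μ̂ = (0.25·12 + 0.2·12.52) / (0.25 + 0.2) = 5.504/0.45 = 2752/225 ≈ 12.2311.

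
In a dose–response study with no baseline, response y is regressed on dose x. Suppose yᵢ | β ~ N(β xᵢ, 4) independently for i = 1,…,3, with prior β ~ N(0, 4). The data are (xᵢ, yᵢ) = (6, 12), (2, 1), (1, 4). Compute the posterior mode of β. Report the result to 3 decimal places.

log p(β | y) = −Σ(yᵢ − βxᵢ)²/(2·4) − β²/(2·4) + const.
Setting the derivative to zero: Σxᵢ(yᵢ − βxᵢ)/4 − β/4 = 0, so β = Σxᵢyᵢ / (Σxᵢ² + σ²/τ²).
Σxᵢyᵢ = 6·12 + 2·1 + 1·4 = 78; Σxᵢ² = 41; σ²/τ² = 1.
β̂_MAP = 78 / (41 + 1) = 78/42 ≈ 1.857.

β̂_MAP = 1.857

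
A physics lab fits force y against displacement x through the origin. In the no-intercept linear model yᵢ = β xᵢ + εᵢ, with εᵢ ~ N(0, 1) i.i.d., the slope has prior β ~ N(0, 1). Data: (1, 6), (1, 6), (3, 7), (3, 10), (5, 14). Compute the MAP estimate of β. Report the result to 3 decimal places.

log p(β | y) = −Σ(yᵢ − βxᵢ)²/(2·1) − β²/(2·1) + const.
Setting the derivative to zero: Σxᵢ(yᵢ − βxᵢ)/1 − β/1 = 0, so β = Σxᵢyᵢ / (Σxᵢ² + σ²/τ²).
Σxᵢyᵢ = 1·6 + 1·6 + 3·7 + 3·10 + 5·14 = 133; Σxᵢ² = 45; σ²/τ² = 1.
β̂_MAP = 133 / (45 + 1) = 133/46 ≈ 2.891.

β̂_MAP = 2.891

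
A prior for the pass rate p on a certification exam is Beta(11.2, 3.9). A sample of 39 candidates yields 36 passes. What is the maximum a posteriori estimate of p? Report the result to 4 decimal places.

p̂_MAP = 0.8868

Prior: Beta(11.2, 3.9).
Data: 36 successes in 39 trials. The binomial likelihood contributes p^36(1−p)^3, so the posterior is Beta(11.2+36, 3.9+3) = Beta(47.2, 6.9).
For Beta(a, b) with a, b > 1 the mode is (a−1)/(a+b−2) = 46.2/52.1 ≈ 0.8868.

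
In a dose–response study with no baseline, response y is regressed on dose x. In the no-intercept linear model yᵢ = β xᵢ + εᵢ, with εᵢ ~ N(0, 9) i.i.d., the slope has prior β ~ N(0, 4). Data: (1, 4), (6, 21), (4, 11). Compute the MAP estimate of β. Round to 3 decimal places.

β̂_MAP = 3.149

log p(β | y) = −Σ(yᵢ − βxᵢ)²/(2·9) − β²/(2·4) + const.
Setting the derivative to zero: Σxᵢ(yᵢ − βxᵢ)/9 − β/4 = 0, so β = Σxᵢyᵢ / (Σxᵢ² + σ²/τ²).
Σxᵢyᵢ = 1·4 + 6·21 + 4·11 = 174; Σxᵢ² = 53; σ²/τ² = 2.25.
β̂_MAP = 174 / (53 + 2.25) = 174/55.25 ≈ 3.149.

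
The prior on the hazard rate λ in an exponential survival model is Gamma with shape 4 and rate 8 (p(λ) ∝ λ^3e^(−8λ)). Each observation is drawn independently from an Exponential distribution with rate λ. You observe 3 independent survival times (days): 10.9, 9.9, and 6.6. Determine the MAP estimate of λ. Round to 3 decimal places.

The Exponential(rate=λ) likelihood is ∝ λ^n e^(−λΣtᵢ). Here n = 3 and Σtᵢ = 10.9 + 9.9 + 6.6 = 27.4.
Posterior ∝ λ^3e^(−8λ) · λ^3e^(−27.4λ) = λ^6e^(−35.4λ), i.e. Gamma(7, 35.4).
Mode = (a−1)/b = 6/35.4 ≈ 0.169.

λ̂_MAP = 0.169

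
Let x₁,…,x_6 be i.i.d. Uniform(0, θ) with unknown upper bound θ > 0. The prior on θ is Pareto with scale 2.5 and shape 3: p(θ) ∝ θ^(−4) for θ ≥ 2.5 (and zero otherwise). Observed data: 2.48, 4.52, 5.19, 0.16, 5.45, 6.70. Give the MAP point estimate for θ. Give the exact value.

The Uniform(0, θ) likelihood is θ^(−n) for θ ≥ max(xᵢ), zero otherwise. Here max(xᵢ) = 6.70.
Posterior ∝ θ^(−4) · θ^(−6) = θ^(−10) on θ ≥ max(2.5, 6.70) = 6.70.
This density is strictly decreasing in θ, so the posterior mode lies at the lower boundary of the support.

θ̂_MAP = 6.70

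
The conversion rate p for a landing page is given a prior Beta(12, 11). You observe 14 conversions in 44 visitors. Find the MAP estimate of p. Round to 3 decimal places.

p̂_MAP = 0.385

Prior: Beta(12, 11).
Data: 14 successes in 44 trials. The binomial likelihood contributes p^14(1−p)^30, so the posterior is Beta(12+14, 11+30) = Beta(26, 41).
For Beta(a, b) with a, b > 1 the mode is (a−1)/(a+b−2) = 25/65 ≈ 0.385.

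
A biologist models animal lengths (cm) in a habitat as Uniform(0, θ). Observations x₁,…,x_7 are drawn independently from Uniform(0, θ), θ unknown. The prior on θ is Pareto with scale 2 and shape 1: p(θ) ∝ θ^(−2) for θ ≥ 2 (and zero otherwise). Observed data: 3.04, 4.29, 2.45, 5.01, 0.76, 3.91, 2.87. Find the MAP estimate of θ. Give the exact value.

The Uniform(0, θ) likelihood is θ^(−n) for θ ≥ max(xᵢ), zero otherwise. Here max(xᵢ) = 5.01.
Posterior ∝ θ^(−2) · θ^(−7) = θ^(−9) on θ ≥ max(2, 5.01) = 5.01.
This density is strictly decreasing in θ, so the posterior mode lies at the lower boundary of the support.

θ̂_MAP = 5.01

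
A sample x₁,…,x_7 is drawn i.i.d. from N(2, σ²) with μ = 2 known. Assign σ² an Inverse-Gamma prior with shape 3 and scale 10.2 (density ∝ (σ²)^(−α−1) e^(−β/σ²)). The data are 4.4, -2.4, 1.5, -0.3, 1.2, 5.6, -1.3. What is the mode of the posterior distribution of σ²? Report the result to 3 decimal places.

Sum of squared deviations about the known mean: SS = (4.4−2)² + (-2.4−2)² + (1.5−2)² + (-0.3−2)² + (1.2−2)² + (5.6−2)² + (-1.3−2)² = 55.15.
The Normal likelihood contributes (σ²)^(−n/2) exp(−SS/(2σ²)), so the posterior is Inverse-Gamma(α + n/2, β + SS/2) = Inverse-Gamma(6.5, 37.775).
The mode of Inverse-Gamma(a, b) is b/(a+1) = 37.775/7.5 ≈ 5.037.

σ̂²_MAP = 5.037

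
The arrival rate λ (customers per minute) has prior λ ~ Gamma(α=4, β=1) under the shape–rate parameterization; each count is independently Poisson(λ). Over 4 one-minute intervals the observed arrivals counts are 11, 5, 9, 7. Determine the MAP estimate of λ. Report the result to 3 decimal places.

λ̂_MAP = 7.000

Σxᵢ = 11+5+9+7 = 32, with n = 4.
Posterior ∝ λ^3e^(−1λ) · λ^32e^(−4λ) = λ^35e^(−5λ), i.e. Gamma(shape=36, rate=5).
The mode of a Gamma(a, b) with a ≥ 1 (shape–rate) is (a−1)/b = 35/5 ≈ 7.000.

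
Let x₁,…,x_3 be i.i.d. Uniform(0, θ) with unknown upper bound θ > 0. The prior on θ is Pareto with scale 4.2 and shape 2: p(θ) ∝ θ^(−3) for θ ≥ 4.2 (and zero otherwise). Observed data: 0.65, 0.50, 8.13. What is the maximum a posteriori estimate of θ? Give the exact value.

The Uniform(0, θ) likelihood is θ^(−n) for θ ≥ max(xᵢ), zero otherwise. Here max(xᵢ) = 8.13.
Posterior ∝ θ^(−3) · θ^(−3) = θ^(−6) on θ ≥ max(4.2, 8.13) = 8.13.
This density is strictly decreasing in θ, so the posterior mode lies at the lower boundary of the support.

θ̂_MAP = 8.13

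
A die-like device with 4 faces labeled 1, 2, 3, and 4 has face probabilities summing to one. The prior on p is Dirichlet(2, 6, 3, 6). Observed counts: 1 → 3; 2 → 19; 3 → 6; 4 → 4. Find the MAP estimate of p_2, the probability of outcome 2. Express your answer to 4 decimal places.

The posterior is Dirichlet(αᵢ + nᵢ) = Dirichlet(5, 25, 9, 10).
For a Dirichlet(a₁,…,a_K) with all aᵢ > 1, the mode has j-th component (aⱼ − 1)/(Σaᵢ − K).
Here Σaᵢ = 49 and K = 4, so p_2 = (25 − 1)/(49 − 4) = 24/45 ≈ 0.5333.

MAP estimate: 0.5333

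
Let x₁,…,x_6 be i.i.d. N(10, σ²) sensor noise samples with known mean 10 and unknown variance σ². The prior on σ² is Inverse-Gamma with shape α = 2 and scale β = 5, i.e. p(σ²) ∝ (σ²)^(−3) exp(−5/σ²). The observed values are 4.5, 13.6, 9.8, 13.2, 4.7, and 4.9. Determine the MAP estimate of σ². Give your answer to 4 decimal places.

Sum of squared deviations about the known mean: SS = (4.5−10)² + (13.6−10)² + (9.8−10)² + (13.2−10)² + (4.7−10)² + (4.9−10)² = 107.59.
The Normal likelihood contributes (σ²)^(−n/2) exp(−SS/(2σ²)), so the posterior is Inverse-Gamma(α + n/2, β + SS/2) = Inverse-Gamma(5, 58.795).
The mode of Inverse-Gamma(a, b) is b/(a+1) = 58.795/6 ≈ 9.7992.

σ̂²_MAP = 9.7992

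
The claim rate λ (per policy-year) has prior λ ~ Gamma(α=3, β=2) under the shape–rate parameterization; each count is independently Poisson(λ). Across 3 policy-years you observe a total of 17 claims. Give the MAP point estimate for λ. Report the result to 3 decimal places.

λ̂_MAP = 3.800

Σxᵢ = 17, n = 3.
Posterior ∝ λ^2e^(−2λ) · λ^17e^(−3λ) = λ^19e^(−5λ), i.e. Gamma(shape=20, rate=5).
The mode of a Gamma(a, b) with a ≥ 1 (shape–rate) is (a−1)/b = 19/5 ≈ 3.800.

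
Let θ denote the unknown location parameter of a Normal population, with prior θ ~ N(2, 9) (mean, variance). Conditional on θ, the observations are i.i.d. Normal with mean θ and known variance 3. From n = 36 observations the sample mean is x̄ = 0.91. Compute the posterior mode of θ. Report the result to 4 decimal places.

n = 36, x̄ = 0.91.
For a Normal prior and Normal likelihood with known variance, the posterior is Normal; its mode equals its mean, the precision-weighted average.
Prior precision 1/σ₀² = 1/9; data precision n/σ² = 36/3 = 12.
θ̂ = ((1/9)·2 + 12·0.91) / (1/9 + 12) = (2507/225)/(109/9) = 0.9200.

θ̂_MAP = 0.9200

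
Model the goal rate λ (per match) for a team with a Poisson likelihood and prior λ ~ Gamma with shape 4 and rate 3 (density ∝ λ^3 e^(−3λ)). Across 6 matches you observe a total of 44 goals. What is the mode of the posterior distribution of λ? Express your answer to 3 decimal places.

λ̂_MAP = 5.222

Σxᵢ = 44, n = 6.
Posterior ∝ λ^3e^(−3λ) · λ^44e^(−6λ) = λ^47e^(−9λ), i.e. Gamma(shape=48, rate=9).
The mode of a Gamma(a, b) with a ≥ 1 (shape–rate) is (a−1)/b = 47/9 ≈ 5.222.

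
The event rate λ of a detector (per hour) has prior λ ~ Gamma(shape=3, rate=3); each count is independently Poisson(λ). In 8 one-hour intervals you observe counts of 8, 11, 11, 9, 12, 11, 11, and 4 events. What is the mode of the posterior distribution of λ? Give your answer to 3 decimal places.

λ̂_MAP = 7.182

Σxᵢ = 8+11+11+9+12+11+11+4 = 77, with n = 8.
Posterior ∝ λ^2e^(−3λ) · λ^77e^(−8λ) = λ^79e^(−11λ), i.e. Gamma(shape=80, rate=11).
The mode of a Gamma(a, b) with a ≥ 1 (shape–rate) is (a−1)/b = 79/11 ≈ 7.182.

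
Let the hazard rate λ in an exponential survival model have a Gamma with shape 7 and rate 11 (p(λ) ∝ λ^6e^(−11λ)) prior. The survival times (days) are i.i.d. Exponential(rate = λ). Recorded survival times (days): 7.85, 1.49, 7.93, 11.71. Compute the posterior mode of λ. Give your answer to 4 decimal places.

λ̂_MAP = 0.2501

The Exponential(rate=λ) likelihood is ∝ λ^n e^(−λΣtᵢ). Here n = 4 and Σtᵢ = 7.85 + 1.49 + 7.93 + 11.71 = 28.98.
Posterior ∝ λ^6e^(−11λ) · λ^4e^(−28.98λ) = λ^10e^(−39.98λ), i.e. Gamma(11, 39.98).
Mode = (a−1)/b = 10/39.98 ≈ 0.2501.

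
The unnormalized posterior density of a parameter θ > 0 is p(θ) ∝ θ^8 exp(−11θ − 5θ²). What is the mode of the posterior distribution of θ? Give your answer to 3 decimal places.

ℓ'(θ) = 8/θ − 11 − 10θ. Setting this to zero and multiplying by θ: 10θ² + 11θ − 8 = 0.
θ = (−11 + √(11² + 4·10·8)) / (2·10) = (−11 + √441) / 20 = (−11 + 21)/20 = 1/2.
ℓ''(θ) = −8/θ² − 10 < 0, confirming a maximum.

θ̂_MAP = 0.500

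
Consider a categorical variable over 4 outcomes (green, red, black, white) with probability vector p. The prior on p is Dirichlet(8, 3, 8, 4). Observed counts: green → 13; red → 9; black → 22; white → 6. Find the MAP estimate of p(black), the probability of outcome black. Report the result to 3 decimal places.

The posterior is Dirichlet(αᵢ + nᵢ) = Dirichlet(21, 12, 30, 10).
For a Dirichlet(a₁,…,a_K) with all aᵢ > 1, the mode has j-th component (aⱼ − 1)/(Σaᵢ − K).
Here Σaᵢ = 73 and K = 4, so p(black) = (30 − 1)/(73 − 4) = 29/69 ≈ 0.420.

MAP estimate of p(black) = 0.420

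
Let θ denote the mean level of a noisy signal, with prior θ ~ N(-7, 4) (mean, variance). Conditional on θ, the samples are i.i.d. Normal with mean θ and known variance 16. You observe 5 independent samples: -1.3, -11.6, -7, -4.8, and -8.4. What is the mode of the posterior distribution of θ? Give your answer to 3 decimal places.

n = 5; x̄ = ((-1.3) + (-11.6) + (-7) + (-4.8) + (-8.4))/5 = -33.1/5 = -6.62.
For a Normal prior and Normal likelihood with known variance, the posterior is Normal; its mode equals its mean, the precision-weighted average.
Prior precision 1/σ₀² = 1/4 = 0.25; data precision n/σ² = 5/16 = 0.3125.
θ̂ = (0.25·(-7) + 0.3125·(-6.62)) / (0.25 + 0.3125) = (-3.81875)/0.5625 = -611/90 ≈ -6.789.

θ̂_MAP = -6.789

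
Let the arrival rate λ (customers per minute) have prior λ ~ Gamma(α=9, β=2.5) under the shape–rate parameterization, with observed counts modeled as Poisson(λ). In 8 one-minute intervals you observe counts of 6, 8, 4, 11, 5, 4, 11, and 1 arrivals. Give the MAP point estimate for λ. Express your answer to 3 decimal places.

λ̂_MAP = 5.524

Σxᵢ = 6+8+4+11+5+4+11+1 = 50, with n = 8.
Posterior ∝ λ^8e^(−2.5λ) · λ^50e^(−8λ) = λ^58e^(−10.5λ), i.e. Gamma(shape=59, rate=10.5).
The mode of a Gamma(a, b) with a ≥ 1 (shape–rate) is (a−1)/b = 58/10.5 ≈ 5.524.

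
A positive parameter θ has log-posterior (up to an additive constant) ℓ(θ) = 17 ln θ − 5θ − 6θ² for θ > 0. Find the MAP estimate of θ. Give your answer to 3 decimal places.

θ̂_MAP = 1.000

ℓ'(θ) = 17/θ − 5 − 12θ. Setting this to zero and multiplying by θ: 12θ² + 5θ − 17 = 0.
θ = (−5 + √(5² + 4·12·17)) / (2·12) = (−5 + √841) / 24 = (−5 + 29)/24 = 1.
ℓ''(θ) = −17/θ² − 12 < 0, confirming a maximum.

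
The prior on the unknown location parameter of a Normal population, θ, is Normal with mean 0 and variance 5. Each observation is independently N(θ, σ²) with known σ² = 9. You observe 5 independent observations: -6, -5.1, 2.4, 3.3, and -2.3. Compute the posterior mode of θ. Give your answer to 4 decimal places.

θ̂_MAP = -1.1324

n = 5; x̄ = ((-6) + (-5.1) + 2.4 + 3.3 + (-2.3))/5 = -7.7/5 = -1.54.
For a Normal prior and Normal likelihood with known variance, the posterior is Normal; its mode equals its mean, the precision-weighted average.
Prior precision 1/σ₀² = 1/5 = 0.2; data precision n/σ² = 5/9.
θ̂ = (0.2·0 + (5/9)·(-1.54)) / (0.2 + 5/9) = (-77/90)/(34/45) = -77/68 ≈ -1.1324.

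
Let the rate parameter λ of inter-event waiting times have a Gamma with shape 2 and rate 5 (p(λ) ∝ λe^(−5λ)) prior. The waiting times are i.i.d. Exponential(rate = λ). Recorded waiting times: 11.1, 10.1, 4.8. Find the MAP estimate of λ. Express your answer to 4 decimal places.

λ̂_MAP = 0.1290

The Exponential(rate=λ) likelihood is ∝ λ^n e^(−λΣtᵢ). Here n = 3 and Σtᵢ = 11.1 + 10.1 + 4.8 = 26.
Posterior ∝ λe^(−5λ) · λ^3e^(−26λ) = λ^4e^(−31λ), i.e. Gamma(5, 31).
Mode = (a−1)/b = 4/31 ≈ 0.1290.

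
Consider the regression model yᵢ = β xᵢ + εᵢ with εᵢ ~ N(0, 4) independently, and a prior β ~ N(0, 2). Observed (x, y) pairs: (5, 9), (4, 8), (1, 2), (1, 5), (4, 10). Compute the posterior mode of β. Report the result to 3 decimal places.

log p(β | y) = −Σ(yᵢ − βxᵢ)²/(2·4) − β²/(2·2) + const.
Setting the derivative to zero: Σxᵢ(yᵢ − βxᵢ)/4 − β/2 = 0, so β = Σxᵢyᵢ / (Σxᵢ² + σ²/τ²).
Σxᵢyᵢ = 5·9 + 4·8 + 1·2 + 1·5 + 4·10 = 124; Σxᵢ² = 59; σ²/τ² = 2.
β̂_MAP = 124 / (59 + 2) = 124/61 ≈ 2.033.

β̂_MAP = 2.033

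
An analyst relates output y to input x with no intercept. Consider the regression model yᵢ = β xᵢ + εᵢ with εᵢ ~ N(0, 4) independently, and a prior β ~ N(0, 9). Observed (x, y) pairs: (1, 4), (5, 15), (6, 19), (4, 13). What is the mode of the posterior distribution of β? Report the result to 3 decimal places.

β̂_MAP = 3.123

log p(β | y) = −Σ(yᵢ − βxᵢ)²/(2·4) − β²/(2·9) + const.
Setting the derivative to zero: Σxᵢ(yᵢ − βxᵢ)/4 − β/9 = 0, so β = Σxᵢyᵢ / (Σxᵢ² + σ²/τ²).
Σxᵢyᵢ = 1·4 + 5·15 + 6·19 + 4·13 = 245; Σxᵢ² = 78; σ²/τ² = 4/9.
β̂_MAP = 245 / (78 + 4/9) = 245/(706/9) = 2205/706 ≈ 3.123.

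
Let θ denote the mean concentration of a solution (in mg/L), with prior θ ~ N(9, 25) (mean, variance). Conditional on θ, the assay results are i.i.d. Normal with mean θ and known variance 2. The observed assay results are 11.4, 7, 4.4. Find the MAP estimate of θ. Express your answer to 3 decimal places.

θ̂_MAP = 7.636

n = 3; x̄ = (11.4 + 7 + 4.4)/3 = 22.8/3 = 7.6.
For a Normal prior and Normal likelihood with known variance, the posterior is Normal; its mode equals its mean, the precision-weighted average.
Prior precision 1/σ₀² = 1/25 = 0.04; data precision n/σ² = 3/2 = 1.5.
θ̂ = (0.04·9 + 1.5·7.6) / (0.04 + 1.5) = 11.76/1.54 = 84/11 ≈ 7.636.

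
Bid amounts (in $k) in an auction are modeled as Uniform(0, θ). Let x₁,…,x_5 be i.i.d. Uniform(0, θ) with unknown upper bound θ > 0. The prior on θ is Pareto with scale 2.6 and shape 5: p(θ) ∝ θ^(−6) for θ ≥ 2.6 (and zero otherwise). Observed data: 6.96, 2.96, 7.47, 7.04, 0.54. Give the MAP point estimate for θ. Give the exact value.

The Uniform(0, θ) likelihood is θ^(−n) for θ ≥ max(xᵢ), zero otherwise. Here max(xᵢ) = 7.47.
Posterior ∝ θ^(−6) · θ^(−5) = θ^(−11) on θ ≥ max(2.6, 7.47) = 7.47.
This density is strictly decreasing in θ, so the posterior mode lies at the lower boundary of the support.

θ̂_MAP = 7.47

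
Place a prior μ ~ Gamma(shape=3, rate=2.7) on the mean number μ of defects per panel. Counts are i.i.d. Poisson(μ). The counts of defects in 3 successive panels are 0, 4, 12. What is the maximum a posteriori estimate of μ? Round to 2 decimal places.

Σxᵢ = 0+4+12 = 16, with n = 3.
Posterior ∝ μ^2e^(−2.7μ) · μ^16e^(−3μ) = μ^18e^(−5.7μ), i.e. Gamma(shape=19, rate=5.7).
The mode of a Gamma(a, b) with a ≥ 1 (shape–rate) is (a−1)/b = 18/5.7 ≈ 3.16.

μ̂_MAP = 3.16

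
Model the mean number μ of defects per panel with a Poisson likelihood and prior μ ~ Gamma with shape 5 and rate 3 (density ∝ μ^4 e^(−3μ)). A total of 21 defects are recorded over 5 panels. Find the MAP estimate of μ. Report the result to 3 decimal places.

Σxᵢ = 21, n = 5.
Posterior ∝ μ^4e^(−3μ) · μ^21e^(−5μ) = μ^25e^(−8μ), i.e. Gamma(shape=26, rate=8).
The mode of a Gamma(a, b) with a ≥ 1 (shape–rate) is (a−1)/b = 25/8 ≈ 3.125.

μ̂_MAP = 3.125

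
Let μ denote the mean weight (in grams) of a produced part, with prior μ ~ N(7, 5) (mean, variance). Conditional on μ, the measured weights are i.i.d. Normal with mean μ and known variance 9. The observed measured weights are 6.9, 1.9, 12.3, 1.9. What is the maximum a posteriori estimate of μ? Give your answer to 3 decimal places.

μ̂_MAP = 6.138

n = 4; x̄ = (6.9 + 1.9 + 12.3 + 1.9)/4 = 23/4 = 5.75.
For a Normal prior and Normal likelihood with known variance, the posterior is Normal; its mode equals its mean, the precision-weighted average.
Prior precision 1/σ₀² = 1/5 = 0.2; data precision n/σ² = 4/9.
μ̂ = (0.2·7 + (4/9)·5.75) / (0.2 + 4/9) = (178/45)/(29/45) = 178/29 ≈ 6.138.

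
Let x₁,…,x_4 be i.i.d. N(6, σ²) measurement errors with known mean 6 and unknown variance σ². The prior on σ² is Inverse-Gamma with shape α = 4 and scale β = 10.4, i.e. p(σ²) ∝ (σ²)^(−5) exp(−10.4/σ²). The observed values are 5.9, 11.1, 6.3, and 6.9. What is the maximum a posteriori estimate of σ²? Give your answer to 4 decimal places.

Sum of squared deviations about the known mean: SS = (5.9−6)² + (11.1−6)² + (6.3−6)² + (6.9−6)² = 26.92.
The Normal likelihood contributes (σ²)^(−n/2) exp(−SS/(2σ²)), so the posterior is Inverse-Gamma(α + n/2, β + SS/2) = Inverse-Gamma(6, 23.86).
The mode of Inverse-Gamma(a, b) is b/(a+1) = 23.86/7 ≈ 3.4086.

σ̂²_MAP = 3.4086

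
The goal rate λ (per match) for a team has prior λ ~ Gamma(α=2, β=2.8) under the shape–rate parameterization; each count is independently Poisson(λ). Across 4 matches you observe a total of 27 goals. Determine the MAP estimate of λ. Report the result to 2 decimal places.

Σxᵢ = 27, n = 4.
Posterior ∝ λe^(−2.8λ) · λ^27e^(−4λ) = λ^28e^(−6.8λ), i.e. Gamma(shape=29, rate=6.8).
The mode of a Gamma(a, b) with a ≥ 1 (shape–rate) is (a−1)/b = 28/6.8 ≈ 4.12.

λ̂_MAP = 4.12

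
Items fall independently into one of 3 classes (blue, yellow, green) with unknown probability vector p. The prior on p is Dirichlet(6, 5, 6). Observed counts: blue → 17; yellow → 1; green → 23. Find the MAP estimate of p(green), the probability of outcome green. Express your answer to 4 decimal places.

MAP estimate of p(green) = 0.5091

The posterior is Dirichlet(αᵢ + nᵢ) = Dirichlet(23, 6, 29).
For a Dirichlet(a₁,…,a_K) with all aᵢ > 1, the mode has j-th component (aⱼ − 1)/(Σaᵢ − K).
Here Σaᵢ = 58 and K = 3, so p(green) = (29 − 1)/(58 − 3) = 28/55 ≈ 0.5091.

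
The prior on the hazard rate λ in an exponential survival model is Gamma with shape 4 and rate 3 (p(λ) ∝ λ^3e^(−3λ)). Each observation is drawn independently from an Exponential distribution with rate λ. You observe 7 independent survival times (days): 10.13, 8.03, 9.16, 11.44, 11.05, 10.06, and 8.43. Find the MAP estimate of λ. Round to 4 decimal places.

The Exponential(rate=λ) likelihood is ∝ λ^n e^(−λΣtᵢ). Here n = 7 and Σtᵢ = 10.13 + 8.03 + 9.16 + 11.44 + 11.05 + 10.06 + 8.43 = 68.30.
Posterior ∝ λ^3e^(−3λ) · λ^7e^(−68.30λ) = λ^10e^(−71.30λ), i.e. Gamma(11, 71.30).
Mode = (a−1)/b = 10/71.30 ≈ 0.1403.

λ̂_MAP = 0.1403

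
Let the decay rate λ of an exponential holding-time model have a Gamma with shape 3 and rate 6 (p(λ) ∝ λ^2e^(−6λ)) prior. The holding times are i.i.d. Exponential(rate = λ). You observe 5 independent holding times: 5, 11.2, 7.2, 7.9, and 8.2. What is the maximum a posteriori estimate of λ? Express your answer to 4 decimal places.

The Exponential(rate=λ) likelihood is ∝ λ^n e^(−λΣtᵢ). Here n = 5 and Σtᵢ = 5 + 11.2 + 7.2 + 7.9 + 8.2 = 39.5.
Posterior ∝ λ^2e^(−6λ) · λ^5e^(−39.5λ) = λ^7e^(−45.5λ), i.e. Gamma(8, 45.5).
Mode = (a−1)/b = 7/45.5 ≈ 0.1538.

λ̂_MAP = 0.1538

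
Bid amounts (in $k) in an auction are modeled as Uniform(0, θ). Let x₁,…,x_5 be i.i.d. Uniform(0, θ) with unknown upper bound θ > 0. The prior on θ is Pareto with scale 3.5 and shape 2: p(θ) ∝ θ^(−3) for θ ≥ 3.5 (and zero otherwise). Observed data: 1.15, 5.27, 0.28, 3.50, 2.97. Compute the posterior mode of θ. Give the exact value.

The Uniform(0, θ) likelihood is θ^(−n) for θ ≥ max(xᵢ), zero otherwise. Here max(xᵢ) = 5.27.
Posterior ∝ θ^(−3) · θ^(−5) = θ^(−8) on θ ≥ max(3.5, 5.27) = 5.27.
This density is strictly decreasing in θ, so the posterior mode lies at the lower boundary of the support.

θ̂_MAP = 5.27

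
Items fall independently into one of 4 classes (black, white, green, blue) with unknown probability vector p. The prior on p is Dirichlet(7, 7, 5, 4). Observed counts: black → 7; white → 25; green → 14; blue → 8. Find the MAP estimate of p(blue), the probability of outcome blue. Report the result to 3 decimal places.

The posterior is Dirichlet(αᵢ + nᵢ) = Dirichlet(14, 32, 19, 12).
For a Dirichlet(a₁,…,a_K) with all aᵢ > 1, the mode has j-th component (aⱼ − 1)/(Σaᵢ − K).
Here Σaᵢ = 77 and K = 4, so p(blue) = (12 − 1)/(77 − 4) = 11/73 ≈ 0.151.

MAP estimate of p(blue) = 0.151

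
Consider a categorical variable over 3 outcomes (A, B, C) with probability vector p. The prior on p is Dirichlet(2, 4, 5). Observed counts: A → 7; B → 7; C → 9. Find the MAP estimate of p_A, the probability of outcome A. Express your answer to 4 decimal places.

MAP estimate of p_A = 0.2581

The posterior is Dirichlet(αᵢ + nᵢ) = Dirichlet(9, 11, 14).
For a Dirichlet(a₁,…,a_K) with all aᵢ > 1, the mode has j-th component (aⱼ − 1)/(Σaᵢ − K).
Here Σaᵢ = 34 and K = 3, so p_A = (9 − 1)/(34 − 3) = 8/31 ≈ 0.2581.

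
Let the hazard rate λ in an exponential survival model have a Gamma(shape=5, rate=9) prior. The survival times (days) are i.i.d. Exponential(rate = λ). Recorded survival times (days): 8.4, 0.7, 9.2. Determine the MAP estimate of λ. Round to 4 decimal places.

λ̂_MAP = 0.2564

The Exponential(rate=λ) likelihood is ∝ λ^n e^(−λΣtᵢ). Here n = 3 and Σtᵢ = 8.4 + 0.7 + 9.2 = 18.3.
Posterior ∝ λ^4e^(−9λ) · λ^3e^(−18.3λ) = λ^7e^(−27.3λ), i.e. Gamma(8, 27.3).
Mode = (a−1)/b = 7/27.3 ≈ 0.2564.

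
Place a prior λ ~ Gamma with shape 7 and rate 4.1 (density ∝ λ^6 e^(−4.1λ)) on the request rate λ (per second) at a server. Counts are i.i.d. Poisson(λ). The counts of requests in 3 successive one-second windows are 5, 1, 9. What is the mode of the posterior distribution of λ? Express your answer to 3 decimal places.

Σxᵢ = 5+1+9 = 15, with n = 3.
Posterior ∝ λ^6e^(−4.1λ) · λ^15e^(−3λ) = λ^21e^(−7.1λ), i.e. Gamma(shape=22, rate=7.1).
The mode of a Gamma(a, b) with a ≥ 1 (shape–rate) is (a−1)/b = 21/7.1 ≈ 2.958.

λ̂_MAP = 2.958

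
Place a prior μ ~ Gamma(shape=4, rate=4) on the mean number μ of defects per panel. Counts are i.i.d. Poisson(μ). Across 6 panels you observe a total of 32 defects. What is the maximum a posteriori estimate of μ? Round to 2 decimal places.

μ̂_MAP = 3.50

Σxᵢ = 32, n = 6.
Posterior ∝ μ^3e^(−4μ) · μ^32e^(−6μ) = μ^35e^(−10μ), i.e. Gamma(shape=36, rate=10).
The mode of a Gamma(a, b) with a ≥ 1 (shape–rate) is (a−1)/b = 35/10 ≈ 3.50.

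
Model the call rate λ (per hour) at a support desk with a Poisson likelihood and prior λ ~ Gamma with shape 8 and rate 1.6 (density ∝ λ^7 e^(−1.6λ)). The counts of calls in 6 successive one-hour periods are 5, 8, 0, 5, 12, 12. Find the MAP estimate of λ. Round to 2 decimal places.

λ̂_MAP = 6.45

Σxᵢ = 5+8+0+5+12+12 = 42, with n = 6.
Posterior ∝ λ^7e^(−1.6λ) · λ^42e^(−6λ) = λ^49e^(−7.6λ), i.e. Gamma(shape=50, rate=7.6).
The mode of a Gamma(a, b) with a ≥ 1 (shape–rate) is (a−1)/b = 49/7.6 ≈ 6.45.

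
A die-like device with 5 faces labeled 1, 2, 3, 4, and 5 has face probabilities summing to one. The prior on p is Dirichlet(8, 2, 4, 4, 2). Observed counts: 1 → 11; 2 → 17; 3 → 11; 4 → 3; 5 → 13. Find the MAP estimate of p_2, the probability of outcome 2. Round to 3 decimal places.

The posterior is Dirichlet(αᵢ + nᵢ) = Dirichlet(19, 19, 15, 7, 15).
For a Dirichlet(a₁,…,a_K) with all aᵢ > 1, the mode has j-th component (aⱼ − 1)/(Σaᵢ − K).
Here Σaᵢ = 75 and K = 5, so p_2 = (19 − 1)/(75 − 5) = 18/70 ≈ 0.257.

MAP estimate: 0.257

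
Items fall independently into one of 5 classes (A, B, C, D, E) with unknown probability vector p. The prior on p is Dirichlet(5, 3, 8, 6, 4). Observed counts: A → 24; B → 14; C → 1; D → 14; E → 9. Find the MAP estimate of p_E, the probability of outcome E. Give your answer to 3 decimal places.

The posterior is Dirichlet(αᵢ + nᵢ) = Dirichlet(29, 17, 9, 20, 13).
For a Dirichlet(a₁,…,a_K) with all aᵢ > 1, the mode has j-th component (aⱼ − 1)/(Σaᵢ − K).
Here Σaᵢ = 88 and K = 5, so p_E = (13 − 1)/(88 − 5) = 12/83 ≈ 0.145.

MAP estimate of p_E = 0.145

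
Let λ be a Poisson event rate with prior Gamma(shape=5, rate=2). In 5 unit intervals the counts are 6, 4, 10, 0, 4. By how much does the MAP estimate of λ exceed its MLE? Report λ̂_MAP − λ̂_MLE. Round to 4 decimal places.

Σxᵢ = 24. Posterior is Gamma(29, 7); MAP = (29−1)/7 = 28/7 ≈ 4.00000.
MLE = x̄ = 24/5 ≈ 4.80000.
Difference = 28/7 − 24/5 = -4/5 ≈ -0.8000.

MAP − MLE = -0.8000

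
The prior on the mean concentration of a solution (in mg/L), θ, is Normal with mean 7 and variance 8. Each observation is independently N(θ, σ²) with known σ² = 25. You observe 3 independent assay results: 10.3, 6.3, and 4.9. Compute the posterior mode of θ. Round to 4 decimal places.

θ̂_MAP = 7.0816

n = 3; x̄ = (10.3 + 6.3 + 4.9)/3 = 21.5/3 = 43/6 ≈ 7.1667.
For a Normal prior and Normal likelihood with known variance, the posterior is Normal; its mode equals its mean, the precision-weighted average.
Prior precision 1/σ₀² = 1/8 = 0.125; data precision n/σ² = 3/25 = 0.12.
θ̂ = (0.125·7 + 0.12·(43/6)) / (0.125 + 0.12) = 1.735/0.245 = 347/49 ≈ 7.0816.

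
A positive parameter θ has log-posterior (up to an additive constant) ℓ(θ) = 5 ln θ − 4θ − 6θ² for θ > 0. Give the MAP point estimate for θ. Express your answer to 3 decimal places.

ℓ'(θ) = 5/θ − 4 − 12θ. Setting this to zero and multiplying by θ: 12θ² + 4θ − 5 = 0.
θ = (−4 + √(4² + 4·12·5)) / (2·12) = (−4 + √256) / 24 = (−4 + 16)/24 = 1/2.
ℓ''(θ) = −5/θ² − 12 < 0, confirming a maximum.

θ̂_MAP = 0.500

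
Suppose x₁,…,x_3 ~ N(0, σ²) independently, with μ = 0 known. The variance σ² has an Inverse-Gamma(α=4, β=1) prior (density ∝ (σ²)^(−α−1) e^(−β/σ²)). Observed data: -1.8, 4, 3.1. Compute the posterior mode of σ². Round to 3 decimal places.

σ̂²_MAP = 2.373

Sum of squared deviations about the known mean: SS = (-1.8−0)² + (4−0)² + (3.1−0)² = 28.85.
The Normal likelihood contributes (σ²)^(−n/2) exp(−SS/(2σ²)), so the posterior is Inverse-Gamma(α + n/2, β + SS/2) = Inverse-Gamma(5.5, 15.425).
The mode of Inverse-Gamma(a, b) is b/(a+1) = 15.425/6.5 ≈ 2.373.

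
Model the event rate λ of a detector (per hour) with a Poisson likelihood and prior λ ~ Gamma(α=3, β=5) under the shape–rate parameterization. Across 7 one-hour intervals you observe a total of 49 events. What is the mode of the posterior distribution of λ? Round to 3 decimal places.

Σxᵢ = 49, n = 7.
Posterior ∝ λ^2e^(−5λ) · λ^49e^(−7λ) = λ^51e^(−12λ), i.e. Gamma(shape=52, rate=12).
The mode of a Gamma(a, b) with a ≥ 1 (shape–rate) is (a−1)/b = 51/12 ≈ 4.250.

λ̂_MAP = 4.250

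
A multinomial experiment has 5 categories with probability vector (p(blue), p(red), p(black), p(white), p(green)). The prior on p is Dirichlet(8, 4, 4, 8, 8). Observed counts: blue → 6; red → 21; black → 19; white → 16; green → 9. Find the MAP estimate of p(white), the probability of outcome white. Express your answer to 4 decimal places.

The posterior is Dirichlet(αᵢ + nᵢ) = Dirichlet(14, 25, 23, 24, 17).
For a Dirichlet(a₁,…,a_K) with all aᵢ > 1, the mode has j-th component (aⱼ − 1)/(Σaᵢ − K).
Here Σaᵢ = 103 and K = 5, so p(white) = (24 − 1)/(103 − 5) = 23/98 ≈ 0.2347.

MAP estimate of p(white) = 0.2347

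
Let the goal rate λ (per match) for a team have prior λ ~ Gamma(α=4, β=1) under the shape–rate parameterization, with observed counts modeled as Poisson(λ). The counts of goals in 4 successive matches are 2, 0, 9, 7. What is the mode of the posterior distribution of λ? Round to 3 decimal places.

Σxᵢ = 2+0+9+7 = 18, with n = 4.
Posterior ∝ λ^3e^(−1λ) · λ^18e^(−4λ) = λ^21e^(−5λ), i.e. Gamma(shape=22, rate=5).
The mode of a Gamma(a, b) with a ≥ 1 (shape–rate) is (a−1)/b = 21/5 ≈ 4.200.

λ̂_MAP = 4.200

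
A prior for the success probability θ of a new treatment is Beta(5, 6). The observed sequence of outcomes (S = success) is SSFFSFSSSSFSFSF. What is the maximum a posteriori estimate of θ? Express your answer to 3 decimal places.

Prior: Beta(5, 6).
Data: 9 successes in 15 trials (from the sequence). The binomial likelihood contributes θ^9(1−θ)^6, so the posterior is Beta(5+9, 6+6) = Beta(14, 12).
For Beta(a, b) with a, b > 1 the mode is (a−1)/(a+b−2) = 13/24 ≈ 0.542.

θ̂_MAP = 0.542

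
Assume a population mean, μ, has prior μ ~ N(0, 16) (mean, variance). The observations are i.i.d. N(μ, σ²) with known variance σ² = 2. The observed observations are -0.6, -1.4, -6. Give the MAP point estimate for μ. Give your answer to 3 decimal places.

μ̂_MAP = -2.560

n = 3; x̄ = ((-0.6) + (-1.4) + (-6))/3 = -8/3 = -8/3 ≈ -2.6667.
For a Normal prior and Normal likelihood with known variance, the posterior is Normal; its mode equals its mean, the precision-weighted average.
Prior precision 1/σ₀² = 1/16 = 0.0625; data precision n/σ² = 3/2 = 1.5.
μ̂ = (0.0625·0 + 1.5·(-8/3)) / (0.0625 + 1.5) = (-4)/1.5625 = -2.560.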